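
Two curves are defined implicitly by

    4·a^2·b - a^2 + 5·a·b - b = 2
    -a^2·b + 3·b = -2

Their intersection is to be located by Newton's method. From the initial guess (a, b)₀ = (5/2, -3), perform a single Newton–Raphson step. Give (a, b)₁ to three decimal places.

(2.339, -0.126)

At (5/2, -3): F = (-117.750, 11.750).
Jacobian J = [[8·a·b - 2·a + 5·b, 4·a^2 + 5·a - 1], [-2·a·b, -a^2 + 3]].
At the point, J = [[-80.000, 36.500], [15.000, -3.250]] (det J = -287.500).
Solving J·Δ = −F gives Δ = (-0.161, 2.874).
Then the next iterate is (a, b)₁ = (2.339, -0.126).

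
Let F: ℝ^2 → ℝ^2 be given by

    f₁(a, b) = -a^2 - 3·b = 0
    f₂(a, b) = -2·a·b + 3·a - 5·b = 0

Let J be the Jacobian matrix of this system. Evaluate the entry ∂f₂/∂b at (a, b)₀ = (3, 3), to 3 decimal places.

∂f₂/∂b = -2·a - 5.
At (3, 3) this is -11.000.

-11.000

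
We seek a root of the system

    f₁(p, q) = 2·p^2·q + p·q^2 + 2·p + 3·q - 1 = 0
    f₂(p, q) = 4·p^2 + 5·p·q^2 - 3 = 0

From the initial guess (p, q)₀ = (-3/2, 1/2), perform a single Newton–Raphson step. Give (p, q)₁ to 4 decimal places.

At (-3/2, 1/2): F = (-0.6250, 4.1250).
Jacobian J = [[4·p·q + q^2 + 2, 2·p^2 + 2·p·q + 3], [8·p + 5·q^2, 10·p·q]].
At the point, J = [[-0.7500, 6.0000], [-10.7500, -7.5000]] (det J = 70.1250).
Solving J·Δ = −F gives Δ = (0.2861, 0.1399).
Then the next iterate is (p, q)₁ = (-1.2139, 0.6399).

(-1.2139, 0.6399)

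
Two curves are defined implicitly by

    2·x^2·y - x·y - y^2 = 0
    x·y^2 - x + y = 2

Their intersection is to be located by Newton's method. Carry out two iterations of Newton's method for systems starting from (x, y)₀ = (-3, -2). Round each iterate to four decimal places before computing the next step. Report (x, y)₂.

At (-3, -2): F = (-46.0000, -13.0000).
Jacobian J = [[4·x·y - y, 2·x^2 - x - 2·y], [y^2 - 1, 2·x·y + 1]].
At the point, J = [[26.0000, 25.0000], [3.0000, 13.0000]] (det J = 263.0000).
Solving J·Δ = −F gives Δ = (1.0380, 0.7605).
Then the next iterate is (x, y)₁ = (-1.9620, -1.2395).
Round to (-1.9620, -1.2395) and repeat: F = (-13.511031, -4.291839), J = [[10.967096, 12.139888], [0.536360, 5.863798]].
Δ = (0.4693, 0.6890), so (x, y)₂ = (-1.4927, -0.5505).

(-1.4927, -0.5505)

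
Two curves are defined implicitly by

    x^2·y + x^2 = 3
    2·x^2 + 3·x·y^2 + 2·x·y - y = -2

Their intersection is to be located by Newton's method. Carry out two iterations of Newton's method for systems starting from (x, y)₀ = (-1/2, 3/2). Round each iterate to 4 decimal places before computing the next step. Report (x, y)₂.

At (-1/2, 3/2): F = (-2.3750, -3.8750).
Jacobian J = [[2·x·y + 2·x, x^2], [4·x + 3·y^2 + 2·y, 6·x·y + 2·x - 1]].
At the point, J = [[-2.5000, 0.2500], [7.7500, -6.5000]] (det J = 14.3125).
Solving J·Δ = −F gives Δ = (-1.1463, -1.9629).
Then the next iterate is (x, y)₁ = (-1.6463, -0.4629).
Round to (-1.6463, -0.4629) and repeat: F = (-1.544296, 8.349362), J = [[-1.768455, 2.710304], [-6.868171, 0.279834]].
Δ = (1.2727, 1.4002), so (x, y)₂ = (-0.3736, 0.9373).

(-0.3736, 0.9373)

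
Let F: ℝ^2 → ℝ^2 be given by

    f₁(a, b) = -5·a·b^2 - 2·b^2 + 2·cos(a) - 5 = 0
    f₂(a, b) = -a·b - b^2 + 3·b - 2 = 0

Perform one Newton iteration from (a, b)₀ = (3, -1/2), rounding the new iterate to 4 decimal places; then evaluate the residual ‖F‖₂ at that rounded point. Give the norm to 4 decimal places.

At (3, -1/2): F = (-11.229985, -2.2500).
Jacobian J = [[-5·b^2 - 2·sin(a), -10·a·b - 4·b], [-b, -a - 2·b + 3]].
At the point, J = [[-1.532240, 17.0000], [0.5000, 1.0000]] (det J = -10.032240).
Solving J·Δ = −F gives Δ = (2.6933, 0.9033).
Then the next iterate is (a, b)₁ = (5.6933, 0.4033).
Re-evaluating at (5.6933, 0.4033): F = (-8.293394, -3.248859), so ‖F‖₂ = 8.9070.

8.9070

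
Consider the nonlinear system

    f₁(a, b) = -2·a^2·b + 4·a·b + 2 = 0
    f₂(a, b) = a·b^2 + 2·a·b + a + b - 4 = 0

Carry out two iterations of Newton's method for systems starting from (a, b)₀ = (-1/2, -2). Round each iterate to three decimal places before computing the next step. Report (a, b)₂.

(7.743, 22.772)

At (-1/2, -2): F = (7.000, -6.500).
Jacobian J = [[-4·a·b + 4·b, -2·a^2 + 4·a], [b^2 + 2·b + 1, 2·a·b + 2·a + 1]].
At the point, J = [[-12.000, -2.500], [1.000, 2.000]] (det J = -21.500).
Solving J·Δ = −F gives Δ = (-0.105, 3.302).
Then the next iterate is (a, b)₁ = (-0.605, 1.302).
Round to (-0.605, 1.302) and repeat: F = (-2.10397, -5.90402), J = [[8.35884, -3.15205], [5.29920, -1.78542]].
Δ = (8.348, 21.470), so (a, b)₂ = (7.743, 22.772).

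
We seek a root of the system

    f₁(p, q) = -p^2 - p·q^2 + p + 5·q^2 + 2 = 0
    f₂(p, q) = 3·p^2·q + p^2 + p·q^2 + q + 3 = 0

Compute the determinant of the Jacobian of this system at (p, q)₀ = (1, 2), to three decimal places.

-328.000

J = [[-2·p - q^2 + 1, -2·p·q + 10·q], [6·p·q + 2·p + q^2, 3·p^2 + 2·p·q + 1]].
At the point, J = [[-5.000, 16.000], [18.000, 8.000]].
det J = -328.000.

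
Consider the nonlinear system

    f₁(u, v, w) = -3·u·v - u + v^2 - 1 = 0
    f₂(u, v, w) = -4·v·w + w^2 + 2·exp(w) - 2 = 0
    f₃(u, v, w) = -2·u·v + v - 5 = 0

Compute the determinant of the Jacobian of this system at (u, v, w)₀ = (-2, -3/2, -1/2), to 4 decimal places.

-52.8110

J = [[-3·v - 1, -3·u + 2·v, 0], [0, -4·w, -4·v + 2·w + 2·exp(w)], [-2·v, -2·u + 1, 0]].
At the point, J = [[3.5000, 3.0000, 0.0000], [0.0000, 2.0000, 6.213061], [3.0000, 5.0000, 0.0000]].
det J = -52.8110.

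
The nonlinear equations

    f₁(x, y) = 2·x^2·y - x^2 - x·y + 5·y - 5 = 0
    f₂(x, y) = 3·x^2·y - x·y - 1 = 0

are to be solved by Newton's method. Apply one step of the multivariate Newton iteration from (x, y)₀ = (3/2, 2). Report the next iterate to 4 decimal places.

At (3/2, 2): F = (8.7500, 9.5000).
Jacobian J = [[4·x·y - 2·x - y, 2·x^2 - x + 5], [6·x·y - y, 3·x^2 - x]].
At the point, J = [[7.0000, 8.0000], [16.0000, 5.2500]] (det J = -91.2500).
Solving J·Δ = −F gives Δ = (-0.3295, -0.8055).
Then the next iterate is (x, y)₁ = (1.1705, 1.1945).

(1.1705, 1.1945)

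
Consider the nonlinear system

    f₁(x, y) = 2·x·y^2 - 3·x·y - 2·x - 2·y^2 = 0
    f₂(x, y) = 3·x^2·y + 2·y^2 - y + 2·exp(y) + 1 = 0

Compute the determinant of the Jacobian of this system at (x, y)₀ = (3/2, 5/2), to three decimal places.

109.095

J = [[2·y^2 - 3·y - 2, 4·x·y - 3·x - 4·y], [6·x·y, 3·x^2 + 4·y + 2·exp(y) - 1]].
At the point, J = [[3.000, 0.500], [22.500, 40.11499]].
det J = 109.095.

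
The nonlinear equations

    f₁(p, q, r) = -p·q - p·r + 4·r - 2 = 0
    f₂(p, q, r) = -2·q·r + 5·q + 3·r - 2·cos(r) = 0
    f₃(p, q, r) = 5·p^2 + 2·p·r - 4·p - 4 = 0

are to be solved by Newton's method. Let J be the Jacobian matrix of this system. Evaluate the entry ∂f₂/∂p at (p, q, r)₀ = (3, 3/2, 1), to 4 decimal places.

0.0000

∂f₂/∂p = 0.
At (3, 3/2, 1) this is 0.0000.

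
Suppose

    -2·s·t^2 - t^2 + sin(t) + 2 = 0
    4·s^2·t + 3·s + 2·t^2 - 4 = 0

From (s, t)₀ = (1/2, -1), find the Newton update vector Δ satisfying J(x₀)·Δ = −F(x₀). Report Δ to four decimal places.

(-0.8856, -0.2048)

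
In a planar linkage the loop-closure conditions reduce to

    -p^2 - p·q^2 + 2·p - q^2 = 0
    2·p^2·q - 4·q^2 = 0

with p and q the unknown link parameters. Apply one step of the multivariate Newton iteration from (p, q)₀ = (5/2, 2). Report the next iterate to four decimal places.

At (5/2, 2): F = (-15.2500, 9.0000).
Jacobian J = [[-2·p - q^2 + 2, -2·p·q - 2·q], [4·p·q, 2·p^2 - 8·q]].
At the point, J = [[-7.0000, -14.0000], [20.0000, -3.5000]] (det J = 304.5000).
Solving J·Δ = −F gives Δ = (-0.5891, -0.7947).
Then the next iterate is (p, q)₁ = (1.9109, 1.2053).

(1.9109, 1.2053)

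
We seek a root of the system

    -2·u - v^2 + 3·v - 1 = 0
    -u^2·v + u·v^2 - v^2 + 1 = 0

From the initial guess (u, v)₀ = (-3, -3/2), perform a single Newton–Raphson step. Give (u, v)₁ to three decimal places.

(-1.891, -0.839)

At (-3, -3/2): F = (-1.750, 5.500).
Jacobian J = [[-2, -2·v + 3], [-2·u·v + v^2, -u^2 + 2·u·v - 2·v]].
At the point, J = [[-2.000, 6.000], [-6.750, 3.000]] (det J = 34.500).
Solving J·Δ = −F gives Δ = (1.109, 0.661).
Then the next iterate is (u, v)₁ = (-1.891, -0.839).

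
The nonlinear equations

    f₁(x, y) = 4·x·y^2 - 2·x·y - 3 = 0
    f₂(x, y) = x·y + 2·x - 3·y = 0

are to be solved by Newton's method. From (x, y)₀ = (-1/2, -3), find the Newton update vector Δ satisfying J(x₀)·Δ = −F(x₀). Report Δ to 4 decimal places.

(-0.2948, 2.7985)

At (-1/2, -3): F = (-24.0000, 9.5000).
Jacobian J = [[4·y^2 - 2·y, 8·x·y - 2·x], [y + 2, x - 3]].
At the point, J = [[42.0000, 13.0000], [-1.0000, -3.5000]] (det J = -134.0000).
Solving J·Δ = −F gives Δ = (-0.2948, 2.7985).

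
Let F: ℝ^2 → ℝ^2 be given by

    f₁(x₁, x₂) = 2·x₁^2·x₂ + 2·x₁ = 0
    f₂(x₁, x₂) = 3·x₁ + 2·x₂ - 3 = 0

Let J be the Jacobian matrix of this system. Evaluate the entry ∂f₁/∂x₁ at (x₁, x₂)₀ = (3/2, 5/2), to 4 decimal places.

∂f₁/∂x₁ = 4·x₁·x₂ + 2.
At (3/2, 5/2) this is 17.0000.

17.0000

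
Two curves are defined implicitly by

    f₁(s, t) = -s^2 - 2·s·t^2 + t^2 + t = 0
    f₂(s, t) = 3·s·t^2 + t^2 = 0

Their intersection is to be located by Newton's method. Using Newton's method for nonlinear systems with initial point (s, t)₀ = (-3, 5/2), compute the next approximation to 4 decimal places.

(-2.2530, 1.6002)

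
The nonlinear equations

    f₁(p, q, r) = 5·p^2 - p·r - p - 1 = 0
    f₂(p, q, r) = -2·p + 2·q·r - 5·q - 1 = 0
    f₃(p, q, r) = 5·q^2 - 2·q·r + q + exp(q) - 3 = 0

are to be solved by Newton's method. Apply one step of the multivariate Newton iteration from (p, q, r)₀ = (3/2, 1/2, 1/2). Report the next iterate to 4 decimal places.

At (3/2, 1/2, 1/2): F = (8.0000, -6.0000, -0.101279).
Jacobian J = [[10·p - r - 1, 0, -p], [-2, 2·r - 5, 2·q], [0, 10·q - 2·r + exp(q) + 1, -2·q]].
At the point, J = [[13.5000, 0.0000, -1.5000], [-2.0000, -4.0000, 1.0000], [0.0000, 6.648721, -1.0000]] (det J = -15.811573).
Solving J·Δ = −F gives Δ = (2.4828, 4.1782, 27.6782).
Then the next iterate is (p, q, r)₁ = (3.9828, 4.6782, 28.1782).

(3.9828, 4.6782, 28.1782)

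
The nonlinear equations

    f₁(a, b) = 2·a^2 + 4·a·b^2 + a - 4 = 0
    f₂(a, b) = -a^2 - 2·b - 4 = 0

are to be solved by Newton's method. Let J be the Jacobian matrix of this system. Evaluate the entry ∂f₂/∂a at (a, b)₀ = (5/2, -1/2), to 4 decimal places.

-5.0000

∂f₂/∂a = -2·a.
At (5/2, -1/2) this is -5.0000.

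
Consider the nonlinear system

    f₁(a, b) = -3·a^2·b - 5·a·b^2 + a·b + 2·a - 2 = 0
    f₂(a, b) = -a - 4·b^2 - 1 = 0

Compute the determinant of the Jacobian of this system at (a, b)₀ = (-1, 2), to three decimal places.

80.000

J = [[-6·a·b - 5·b^2 + b + 2, -3·a^2 - 10·a·b + a], [-1, -8·b]].
At the point, J = [[-4.000, 16.000], [-1.000, -16.000]].
det J = 80.000.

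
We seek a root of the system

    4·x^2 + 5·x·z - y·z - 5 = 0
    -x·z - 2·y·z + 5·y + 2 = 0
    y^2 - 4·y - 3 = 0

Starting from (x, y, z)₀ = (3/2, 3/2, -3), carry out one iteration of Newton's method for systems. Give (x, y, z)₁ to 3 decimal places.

(104.083, -5.250, 54.000)

At (3/2, 3/2, -3): F = (-14.000, 23.000, -6.750).
Jacobian J = [[8·x + 5·z, -z, 5·x - y], [-z, -2·z + 5, -x - 2·y], [0, 2·y - 4, 0]].
At the point, J = [[-3.000, 3.000, 6.000], [3.000, 11.000, -4.500], [0.000, -1.000, 0.000]] (det J = -4.500).
Solving J·Δ = −F gives Δ = (102.583, -6.750, 57.000).
Then the next iterate is (x, y, z)₁ = (104.083, -5.250, 54.000).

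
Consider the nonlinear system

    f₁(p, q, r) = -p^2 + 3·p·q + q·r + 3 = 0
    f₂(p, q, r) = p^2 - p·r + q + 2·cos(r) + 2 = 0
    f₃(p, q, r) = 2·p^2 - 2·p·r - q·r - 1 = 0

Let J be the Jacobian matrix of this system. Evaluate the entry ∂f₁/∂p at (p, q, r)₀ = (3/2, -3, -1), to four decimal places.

∂f₁/∂p = -2·p + 3·q.
At (3/2, -3, -1) this is -12.0000.

-12.0000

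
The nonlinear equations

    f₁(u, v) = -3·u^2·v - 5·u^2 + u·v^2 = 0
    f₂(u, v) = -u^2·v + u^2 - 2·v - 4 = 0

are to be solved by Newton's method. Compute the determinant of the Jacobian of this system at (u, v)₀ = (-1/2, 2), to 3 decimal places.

-31.000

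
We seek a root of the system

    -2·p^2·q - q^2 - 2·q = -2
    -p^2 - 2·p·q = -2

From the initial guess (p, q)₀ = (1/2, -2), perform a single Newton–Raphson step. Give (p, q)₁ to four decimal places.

At (1/2, -2): F = (3.0000, 3.7500).
Jacobian J = [[-4·p·q, -2·p^2 - 2·q - 2], [-2·p - 2·q, -2·p]].
At the point, J = [[4.0000, 1.5000], [3.0000, -1.0000]] (det J = -8.5000).
Solving J·Δ = −F gives Δ = (-1.0147, 0.7059).
Then the next iterate is (p, q)₁ = (-0.5147, -1.2941).

(-0.5147, -1.2941)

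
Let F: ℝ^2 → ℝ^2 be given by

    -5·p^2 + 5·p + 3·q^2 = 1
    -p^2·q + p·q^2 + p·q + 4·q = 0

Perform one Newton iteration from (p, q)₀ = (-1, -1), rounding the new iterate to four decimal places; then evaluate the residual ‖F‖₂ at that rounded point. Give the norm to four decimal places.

1.2411

At (-1, -1): F = (-8.0000, -3.0000).
Jacobian J = [[-10·p + 5, 6·q], [-2·p·q + q^2 + q, -p^2 + 2·p·q + p + 4]].
At the point, J = [[15.0000, -6.0000], [-2.0000, 4.0000]] (det J = 48.0000).
Solving J·Δ = −F gives Δ = (1.0417, 1.2708).
Then the next iterate is (p, q)₁ = (0.0417, 0.2708).
Re-evaluating at (0.0417, 0.2708): F = (-0.580197, 1.097079), so ‖F‖₂ = 1.2411.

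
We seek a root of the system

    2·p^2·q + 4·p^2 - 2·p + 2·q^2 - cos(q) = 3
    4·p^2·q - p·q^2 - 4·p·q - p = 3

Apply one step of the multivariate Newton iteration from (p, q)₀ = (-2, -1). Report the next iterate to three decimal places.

(-0.903, -0.838)

At (-2, -1): F = (10.45970, -23.000).
Jacobian J = [[4·p·q + 8·p - 2, 2·p^2 + 4·q + sin(q)], [8·p·q - q^2 - 4·q - 1, 4·p^2 - 2·p·q - 4·p]].
At the point, J = [[-10.000, 3.15853], [18.000, 20.000]] (det J = -256.85352).
Solving J·Δ = −F gives Δ = (1.097, 0.162).
Then the next iterate is (p, q)₁ = (-0.903, -0.838).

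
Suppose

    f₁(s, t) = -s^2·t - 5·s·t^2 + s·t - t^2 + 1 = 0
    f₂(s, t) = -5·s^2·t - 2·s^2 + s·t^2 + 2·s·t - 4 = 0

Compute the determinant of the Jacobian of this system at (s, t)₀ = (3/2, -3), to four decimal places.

-1437.7500

J = [[-2·s·t - 5·t^2 + t, -s^2 - 10·s·t + s - 2·t], [-10·s·t - 4·s + t^2 + 2·t, -5·s^2 + 2·s·t + 2·s]].
At the point, J = [[-39.0000, 50.2500], [42.0000, -17.2500]].
det J = -1437.7500.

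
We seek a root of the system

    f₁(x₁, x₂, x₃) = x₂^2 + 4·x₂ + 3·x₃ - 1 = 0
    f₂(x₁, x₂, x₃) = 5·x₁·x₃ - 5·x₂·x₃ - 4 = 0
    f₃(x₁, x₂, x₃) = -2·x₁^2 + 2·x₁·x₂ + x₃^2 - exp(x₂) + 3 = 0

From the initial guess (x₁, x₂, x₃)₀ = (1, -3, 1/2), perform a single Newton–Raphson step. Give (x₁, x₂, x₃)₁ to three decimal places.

At (1, -3, 1/2): F = (-2.500, 6.000, -4.79979).
Jacobian J = [[0, 2·x₂ + 4, 3], [5·x₃, -5·x₃, 5·x₁ - 5·x₂], [-4·x₁ + 2·x₂, 2·x₁ - exp(x₂), 2·x₃]].
At the point, J = [[0.000, -2.000, 3.000], [2.500, -2.500, 20.000], [-10.000, 1.95021, 1.000]] (det J = 344.62660).
Solving J·Δ = −F gives Δ = (-0.890, -1.887, -0.425).
Then the next iterate is (x₁, x₂, x₃)₁ = (0.110, -4.887, 0.075).

(0.110, -4.887, 0.075)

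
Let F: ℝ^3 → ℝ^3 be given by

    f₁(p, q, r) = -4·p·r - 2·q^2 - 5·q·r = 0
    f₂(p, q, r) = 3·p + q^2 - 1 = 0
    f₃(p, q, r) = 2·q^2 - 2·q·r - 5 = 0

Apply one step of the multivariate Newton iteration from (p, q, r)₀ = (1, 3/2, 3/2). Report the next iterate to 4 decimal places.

(-0.7281, 1.8114, 0.1447)

At (1, 3/2, 3/2): F = (-21.7500, 4.2500, -5.0000).
Jacobian J = [[-4·r, -4·q - 5·r, -4·p - 5·q], [3, 2·q, 0], [0, 4·q - 2·r, -2·q]].
At the point, J = [[-6.0000, -13.5000, -11.5000], [3.0000, 3.0000, 0.0000], [0.0000, 3.0000, -3.0000]] (det J = -171.0000).
Solving J·Δ = −F gives Δ = (-1.7281, 0.3114, -1.3553).
Then the next iterate is (p, q, r)₁ = (-0.7281, 1.8114, 0.1447).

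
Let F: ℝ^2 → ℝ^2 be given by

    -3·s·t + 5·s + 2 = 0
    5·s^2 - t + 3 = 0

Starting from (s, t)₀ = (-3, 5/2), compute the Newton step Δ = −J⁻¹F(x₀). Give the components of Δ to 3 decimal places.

(1.538, -0.628)

At (-3, 5/2): F = (9.500, 45.500).
Jacobian J = [[-3·t + 5, -3·s], [10·s, -1]].
At the point, J = [[-2.500, 9.000], [-30.000, -1.000]] (det J = 272.500).
Solving J·Δ = −F gives Δ = (1.538, -0.628).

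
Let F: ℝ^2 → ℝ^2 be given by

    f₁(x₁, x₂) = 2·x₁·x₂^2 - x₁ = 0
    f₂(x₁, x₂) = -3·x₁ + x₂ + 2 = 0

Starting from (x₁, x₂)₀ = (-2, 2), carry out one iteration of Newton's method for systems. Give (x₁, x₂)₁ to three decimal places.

(1.561, 2.683)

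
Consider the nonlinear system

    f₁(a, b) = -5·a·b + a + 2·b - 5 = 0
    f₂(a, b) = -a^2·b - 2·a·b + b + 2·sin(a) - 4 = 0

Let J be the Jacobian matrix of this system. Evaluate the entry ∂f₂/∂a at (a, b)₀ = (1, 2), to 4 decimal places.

-6.9194

∂f₂/∂a = -2·a·b - 2·b + 2·cos(a).
At (1, 2) this is -6.9194.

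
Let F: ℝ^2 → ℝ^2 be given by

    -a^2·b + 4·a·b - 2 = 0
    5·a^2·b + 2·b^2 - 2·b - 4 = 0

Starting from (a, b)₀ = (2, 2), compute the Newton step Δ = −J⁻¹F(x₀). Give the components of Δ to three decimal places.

(-0.025, -1.500)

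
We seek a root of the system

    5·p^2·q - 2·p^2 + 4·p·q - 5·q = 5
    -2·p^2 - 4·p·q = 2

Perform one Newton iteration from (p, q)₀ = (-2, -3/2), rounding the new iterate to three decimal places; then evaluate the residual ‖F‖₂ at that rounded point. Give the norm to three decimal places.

At (-2, -3/2): F = (-23.500, -22.000).
Jacobian J = [[10·p·q - 4·p + 4·q, 5·p^2 + 4·p - 5], [-4·p - 4·q, -4·p]].
At the point, J = [[32.000, 7.000], [14.000, 8.000]] (det J = 158.000).
Solving J·Δ = −F gives Δ = (0.215, 2.373).
Then the next iterate is (p, q)₁ = (-1.785, 0.873).
Re-evaluating at (-1.785, 0.873): F = (-8.06280, -2.13923), so ‖F‖₂ = 8.342.

8.342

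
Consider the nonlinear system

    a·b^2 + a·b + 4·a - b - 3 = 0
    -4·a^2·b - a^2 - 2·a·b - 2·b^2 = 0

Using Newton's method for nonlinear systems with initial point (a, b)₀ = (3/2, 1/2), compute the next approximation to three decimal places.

At (3/2, 1/2): F = (3.625, -8.750).
Jacobian J = [[b^2 + b + 4, 2·a·b + a - 1], [-8·a·b - 2·a - 2·b, -4·a^2 - 2·a - 4·b]].
At the point, J = [[4.750, 2.000], [-10.000, -14.000]] (det J = -46.500).
Solving J·Δ = −F gives Δ = (-0.715, -0.114).
Then the next iterate is (a, b)₁ = (0.785, 0.386).

(0.785, 0.386)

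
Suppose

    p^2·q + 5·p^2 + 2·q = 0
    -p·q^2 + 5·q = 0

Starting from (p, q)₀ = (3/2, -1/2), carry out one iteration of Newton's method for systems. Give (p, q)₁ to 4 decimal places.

(0.6946, -0.0887)

At (3/2, -1/2): F = (9.1250, -2.8750).
Jacobian J = [[2·p·q + 10·p, p^2 + 2], [-q^2, -2·p·q + 5]].
At the point, J = [[13.5000, 4.2500], [-0.2500, 6.5000]] (det J = 88.8125).
Solving J·Δ = −F gives Δ = (-0.8054, 0.4113).
Then the next iterate is (p, q)₁ = (0.6946, -0.0887).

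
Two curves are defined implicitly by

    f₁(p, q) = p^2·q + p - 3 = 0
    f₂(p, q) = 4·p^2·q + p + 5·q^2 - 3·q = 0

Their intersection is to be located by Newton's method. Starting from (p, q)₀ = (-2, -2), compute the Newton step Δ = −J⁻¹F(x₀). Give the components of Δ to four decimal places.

(0.6308, 1.8308)

At (-2, -2): F = (-13.0000, -8.0000).
Jacobian J = [[2·p·q + 1, p^2], [8·p·q + 1, 4·p^2 + 10·q - 3]].
At the point, J = [[9.0000, 4.0000], [33.0000, -7.0000]] (det J = -195.0000).
Solving J·Δ = −F gives Δ = (0.6308, 1.8308).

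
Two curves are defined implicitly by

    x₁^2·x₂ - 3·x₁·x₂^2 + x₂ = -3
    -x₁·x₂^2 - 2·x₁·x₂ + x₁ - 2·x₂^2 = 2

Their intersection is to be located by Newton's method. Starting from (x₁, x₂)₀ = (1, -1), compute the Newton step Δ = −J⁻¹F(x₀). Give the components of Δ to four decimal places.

(0.2222, 0.3889)

At (1, -1): F = (-2.0000, -2.0000).
Jacobian J = [[2·x₁·x₂ - 3·x₂^2, x₁^2 - 6·x₁·x₂ + 1], [-x₂^2 - 2·x₂ + 1, -2·x₁·x₂ - 2·x₁ - 4·x₂]].
At the point, J = [[-5.0000, 8.0000], [2.0000, 4.0000]] (det J = -36.0000).
Solving J·Δ = −F gives Δ = (0.2222, 0.3889).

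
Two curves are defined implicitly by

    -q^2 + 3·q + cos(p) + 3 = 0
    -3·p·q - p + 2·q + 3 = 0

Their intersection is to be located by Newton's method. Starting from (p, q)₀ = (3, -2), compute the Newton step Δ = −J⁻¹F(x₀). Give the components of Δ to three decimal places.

(-1.237, 1.116)

At (3, -2): F = (-7.98999, 14.000).
Jacobian J = [[-sin(p), -2·q + 3], [-3·q - 1, -3·p + 2]].
At the point, J = [[-0.14112, 7.000], [5.000, -7.000]] (det J = -34.01216).
Solving J·Δ = −F gives Δ = (-1.237, 1.116).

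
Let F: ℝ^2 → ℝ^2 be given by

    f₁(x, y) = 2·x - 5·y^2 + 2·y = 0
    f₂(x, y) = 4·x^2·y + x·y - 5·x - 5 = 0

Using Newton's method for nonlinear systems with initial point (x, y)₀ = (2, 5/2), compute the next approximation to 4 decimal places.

(1.6778, 1.5046)

At (2, 5/2): F = (-22.2500, 30.0000).
Jacobian J = [[2, -10·y + 2], [8·x·y + y - 5, 4·x^2 + x]].
At the point, J = [[2.0000, -23.0000], [37.5000, 18.0000]] (det J = 898.5000).
Solving J·Δ = −F gives Δ = (-0.3222, -0.9954).
Then the next iterate is (x, y)₁ = (1.6778, 1.5046).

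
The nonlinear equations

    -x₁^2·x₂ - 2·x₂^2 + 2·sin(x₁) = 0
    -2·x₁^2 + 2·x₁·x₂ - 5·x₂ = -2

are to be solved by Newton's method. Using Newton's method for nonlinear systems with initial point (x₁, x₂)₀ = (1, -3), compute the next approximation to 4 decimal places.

(1.6653, -2.2176)

At (1, -3): F = (-13.317058, 9.0000).
Jacobian J = [[-2·x₁·x₂ + 2·cos(x₁), -x₁^2 - 4·x₂], [-4·x₁ + 2·x₂, 2·x₁ - 5]].
At the point, J = [[7.080605, 11.0000], [-10.0000, -3.0000]] (det J = 88.758186).
Solving J·Δ = −F gives Δ = (0.6653, 0.7824).
Then the next iterate is (x₁, x₂)₁ = (1.6653, -2.2176).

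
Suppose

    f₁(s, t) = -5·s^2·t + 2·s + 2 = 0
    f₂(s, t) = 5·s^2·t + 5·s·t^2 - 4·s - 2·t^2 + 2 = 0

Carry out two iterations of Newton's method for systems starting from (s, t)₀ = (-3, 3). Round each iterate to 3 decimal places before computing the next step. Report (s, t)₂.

(-1.245, 1.462)

At (-3, 3): F = (-139.000, -4.000).
Jacobian J = [[-10·s·t + 2, -5·s^2], [10·s·t + 5·t^2 - 4, 5·s^2 + 10·s·t - 4·t]].
At the point, J = [[92.000, -45.000], [-49.000, -57.000]] (det J = -7449.000).
Solving J·Δ = −F gives Δ = (1.039, -0.964).
Then the next iterate is (s, t)₁ = (-1.961, 2.036).
Round to (-1.961, 2.036) and repeat: F = (-41.06940, 0.05618), J = [[41.92596, -19.22761], [-23.19948, -28.84236]].
Δ = (0.716, -0.574), so (s, t)₂ = (-1.245, 1.462).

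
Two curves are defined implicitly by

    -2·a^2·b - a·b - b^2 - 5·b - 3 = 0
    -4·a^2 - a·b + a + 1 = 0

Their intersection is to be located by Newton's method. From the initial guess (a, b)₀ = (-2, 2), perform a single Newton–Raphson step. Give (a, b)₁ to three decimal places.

At (-2, 2): F = (-29.000, -13.000).
Jacobian J = [[-4·a·b - b, -2·a^2 - a - 2·b - 5], [-8·a - b + 1, -a]].
At the point, J = [[14.000, -15.000], [15.000, 2.000]] (det J = 253.000).
Solving J·Δ = −F gives Δ = (1.000, -1.000).
Then the next iterate is (a, b)₁ = (-1.000, 1.000).

(-1.000, 1.000)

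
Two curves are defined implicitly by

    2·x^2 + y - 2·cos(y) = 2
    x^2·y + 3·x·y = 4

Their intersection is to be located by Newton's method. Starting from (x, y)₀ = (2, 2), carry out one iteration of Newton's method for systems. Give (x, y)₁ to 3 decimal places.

(0.934, 1.893)

At (2, 2): F = (8.83229, 16.000).
Jacobian J = [[4·x, 2·sin(y) + 1], [2·x·y + 3·y, x^2 + 3·x]].
At the point, J = [[8.000, 2.81859], [14.000, 10.000]] (det J = 40.53967).
Solving J·Δ = −F gives Δ = (-1.066, -0.107).
Then the next iterate is (x, y)₁ = (0.934, 1.893).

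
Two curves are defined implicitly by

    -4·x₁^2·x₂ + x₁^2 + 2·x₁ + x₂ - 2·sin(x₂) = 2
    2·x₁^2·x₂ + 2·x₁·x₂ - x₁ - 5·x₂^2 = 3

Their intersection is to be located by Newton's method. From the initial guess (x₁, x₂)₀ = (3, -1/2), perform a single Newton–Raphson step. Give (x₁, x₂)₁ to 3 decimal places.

(2.284, -0.034)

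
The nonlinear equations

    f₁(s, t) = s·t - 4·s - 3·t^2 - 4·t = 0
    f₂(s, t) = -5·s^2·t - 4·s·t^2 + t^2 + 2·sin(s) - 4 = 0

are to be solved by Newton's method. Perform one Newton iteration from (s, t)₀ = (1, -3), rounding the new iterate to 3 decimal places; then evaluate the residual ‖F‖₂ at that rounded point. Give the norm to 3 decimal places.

At (1, -3): F = (-22.000, -14.31706).
Jacobian J = [[t - 4, s - 6·t - 4], [-10·s·t - 4·t^2 + 2·cos(s), -5·s^2 - 8·s·t + 2·t]].
At the point, J = [[-7.000, 15.000], [-4.91940, 13.000]] (det J = -17.20907).
Solving J·Δ = −F gives Δ = (-4.140, -0.465).
Then the next iterate is (s, t)₁ = (-3.140, -3.465).
Re-evaluating at (-3.140, -3.465): F = (1.28143, 329.61880), so ‖F‖₂ = 329.621.

329.621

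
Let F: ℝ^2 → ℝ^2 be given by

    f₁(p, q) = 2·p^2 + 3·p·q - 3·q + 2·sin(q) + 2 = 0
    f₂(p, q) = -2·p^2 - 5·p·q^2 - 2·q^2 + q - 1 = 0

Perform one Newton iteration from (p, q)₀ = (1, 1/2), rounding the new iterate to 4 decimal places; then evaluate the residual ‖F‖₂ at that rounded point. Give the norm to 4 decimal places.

1.9119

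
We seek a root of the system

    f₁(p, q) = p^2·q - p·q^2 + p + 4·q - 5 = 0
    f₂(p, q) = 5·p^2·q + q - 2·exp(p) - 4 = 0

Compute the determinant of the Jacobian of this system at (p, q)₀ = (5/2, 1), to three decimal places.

157.916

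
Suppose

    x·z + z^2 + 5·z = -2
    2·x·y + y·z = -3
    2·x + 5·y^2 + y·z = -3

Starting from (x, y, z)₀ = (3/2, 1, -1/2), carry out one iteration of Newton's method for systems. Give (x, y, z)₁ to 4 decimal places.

At (3/2, 1, -1/2): F = (-1.0000, 5.5000, 10.5000).
Jacobian J = [[z, 0, x + 2·z + 5], [2·y, 2·x + z, y], [2, 10·y + z, y]].
At the point, J = [[-0.5000, 0.0000, 5.5000], [2.0000, 2.5000, 1.0000], [2.0000, 9.5000, 1.0000]] (det J = 80.5000).
Solving J·Δ = −F gives Δ = (-1.8634, -0.7143, 0.0124).
Then the next iterate is (x, y, z)₁ = (-0.3634, 0.2857, -0.4876).

(-0.3634, 0.2857, -0.4876)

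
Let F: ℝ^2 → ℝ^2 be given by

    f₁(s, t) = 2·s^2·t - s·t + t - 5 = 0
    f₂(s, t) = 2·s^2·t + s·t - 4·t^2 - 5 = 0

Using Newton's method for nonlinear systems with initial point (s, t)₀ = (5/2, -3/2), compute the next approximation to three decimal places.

(1.522, -0.746)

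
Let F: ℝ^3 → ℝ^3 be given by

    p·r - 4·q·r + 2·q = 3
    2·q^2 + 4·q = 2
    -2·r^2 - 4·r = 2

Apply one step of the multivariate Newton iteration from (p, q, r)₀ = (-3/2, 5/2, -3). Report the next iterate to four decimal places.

(0.0000, 1.0357, -2.0000)

At (-3/2, 5/2, -3): F = (36.5000, 20.5000, -8.0000).
Jacobian J = [[r, -4·r + 2, p - 4·q], [0, 4·q + 4, 0], [0, 0, -4·r - 4]].
At the point, J = [[-3.0000, 14.0000, -11.5000], [0.0000, 14.0000, 0.0000], [0.0000, 0.0000, 8.0000]] (det J = -336.0000).
Solving J·Δ = −F gives Δ = (1.5000, -1.4643, 1.0000).
Then the next iterate is (p, q, r)₁ = (0.0000, 1.0357, -2.0000).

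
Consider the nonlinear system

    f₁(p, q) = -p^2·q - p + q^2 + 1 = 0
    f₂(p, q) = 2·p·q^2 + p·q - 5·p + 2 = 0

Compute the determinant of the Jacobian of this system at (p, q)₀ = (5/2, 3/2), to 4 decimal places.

-145.5000

J = [[-2·p·q - 1, -p^2 + 2·q], [2·q^2 + q - 5, 4·p·q + p]].
At the point, J = [[-8.5000, -3.2500], [1.0000, 17.5000]].
det J = -145.5000.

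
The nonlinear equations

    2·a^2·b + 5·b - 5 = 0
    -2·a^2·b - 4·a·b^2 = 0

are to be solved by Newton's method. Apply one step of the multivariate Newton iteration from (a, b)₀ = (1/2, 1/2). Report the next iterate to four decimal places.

At (1/2, 1/2): F = (-2.2500, -0.7500).
Jacobian J = [[4·a·b, 2·a^2 + 5], [-4·a·b - 4·b^2, -2·a^2 - 8·a·b]].
At the point, J = [[1.0000, 5.5000], [-2.0000, -2.5000]] (det J = 8.5000).
Solving J·Δ = −F gives Δ = (-1.1471, 0.6176).
Then the next iterate is (a, b)₁ = (-0.6471, 1.1176).

(-0.6471, 1.1176)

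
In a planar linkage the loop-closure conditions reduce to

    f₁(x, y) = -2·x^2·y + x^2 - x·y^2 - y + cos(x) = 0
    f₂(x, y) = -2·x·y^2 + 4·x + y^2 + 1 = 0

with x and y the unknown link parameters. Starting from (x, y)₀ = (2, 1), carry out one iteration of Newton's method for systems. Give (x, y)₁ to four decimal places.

At (2, 1): F = (-7.416147, 6.0000).
Jacobian J = [[-4·x·y + 2·x - y^2 - sin(x), -2·x^2 - 2·x·y - 1], [-2·y^2 + 4, -4·x·y + 2·y]].
At the point, J = [[-5.909297, -13.0000], [2.0000, -6.0000]] (det J = 61.455785).
Solving J·Δ = −F gives Δ = (-1.9933, 0.3356).
Then the next iterate is (x, y)₁ = (0.0067, 1.3356).

(0.0067, 1.3356)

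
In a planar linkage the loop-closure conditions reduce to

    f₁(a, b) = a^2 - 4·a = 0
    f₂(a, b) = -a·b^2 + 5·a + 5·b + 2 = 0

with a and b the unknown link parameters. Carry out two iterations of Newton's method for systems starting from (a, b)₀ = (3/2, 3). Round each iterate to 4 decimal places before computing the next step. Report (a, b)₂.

At (3/2, 3): F = (-3.7500, 11.0000).
Jacobian J = [[2·a - 4, 0], [-b^2 + 5, -2·a·b + 5]].
At the point, J = [[-1.0000, 0.0000], [-4.0000, -4.0000]] (det J = 4.0000).
Solving J·Δ = −F gives Δ = (-3.7500, 6.5000).
Then the next iterate is (a, b)₁ = (-2.2500, 9.5000).
Round to (-2.2500, 9.5000) and repeat: F = (14.0625, 241.3125), J = [[-8.5000, 0.0000], [-85.2500, 47.7500]].
Δ = (1.6544, -2.1000), so (a, b)₂ = (-0.5956, 7.4000).

(-0.5956, 7.4000)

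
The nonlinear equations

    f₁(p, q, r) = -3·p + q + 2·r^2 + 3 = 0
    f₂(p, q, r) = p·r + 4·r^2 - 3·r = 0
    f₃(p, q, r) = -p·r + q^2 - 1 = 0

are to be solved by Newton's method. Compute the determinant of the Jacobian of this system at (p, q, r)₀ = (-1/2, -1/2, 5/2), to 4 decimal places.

-117.0000

J = [[-3, 1, 4·r], [r, 0, p + 8·r - 3], [-r, 2·q, -p]].
At the point, J = [[-3.0000, 1.0000, 10.0000], [2.5000, 0.0000, 16.5000], [-2.5000, -1.0000, 0.5000]].
det J = -117.0000.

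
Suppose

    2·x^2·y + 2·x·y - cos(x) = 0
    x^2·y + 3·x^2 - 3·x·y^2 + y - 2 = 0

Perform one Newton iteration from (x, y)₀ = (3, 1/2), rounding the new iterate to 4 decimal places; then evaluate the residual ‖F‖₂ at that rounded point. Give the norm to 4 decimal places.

7.4480

At (3, 1/2): F = (12.989992, 27.7500).
Jacobian J = [[4·x·y + 2·y + sin(x), 2·x^2 + 2·x], [2·x·y + 6·x - 3·y^2, x^2 - 6·x·y + 1]].
At the point, J = [[7.141120, 24.0000], [20.2500, 1.0000]] (det J = -478.858880).
Solving J·Δ = −F gives Δ = (-1.3637, -0.1355).
Then the next iterate is (x, y)₁ = (1.6363, 0.3645).
Re-evaluating at (1.6363, 0.3645): F = (3.210201, 6.720676), so ‖F‖₂ = 7.4480.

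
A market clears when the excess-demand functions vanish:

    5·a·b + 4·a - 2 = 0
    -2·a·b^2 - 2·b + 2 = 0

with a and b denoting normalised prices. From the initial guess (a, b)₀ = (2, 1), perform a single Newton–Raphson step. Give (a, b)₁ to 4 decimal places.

At (2, 1): F = (16.0000, -4.0000).
Jacobian J = [[5·b + 4, 5·a], [-2·b^2, -4·a·b - 2]].
At the point, J = [[9.0000, 10.0000], [-2.0000, -10.0000]] (det J = -70.0000).
Solving J·Δ = −F gives Δ = (-1.7143, -0.0571).
Then the next iterate is (a, b)₁ = (0.2857, 0.9429).

(0.2857, 0.9429)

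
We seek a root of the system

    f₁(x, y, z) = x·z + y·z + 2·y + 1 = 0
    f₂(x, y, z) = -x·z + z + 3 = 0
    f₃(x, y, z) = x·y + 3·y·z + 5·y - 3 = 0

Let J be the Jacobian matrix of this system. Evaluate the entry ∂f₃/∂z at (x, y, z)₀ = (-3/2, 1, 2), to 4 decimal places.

3.0000

∂f₃/∂z = 3·y.
At (-3/2, 1, 2) this is 3.0000.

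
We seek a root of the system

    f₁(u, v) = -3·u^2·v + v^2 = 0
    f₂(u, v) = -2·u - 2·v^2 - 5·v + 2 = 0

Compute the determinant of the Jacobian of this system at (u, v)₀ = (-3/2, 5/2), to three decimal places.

-341.000

J = [[-6·u·v, -3·u^2 + 2·v], [-2, -4·v - 5]].
At the point, J = [[22.500, -1.750], [-2.000, -15.000]].
det J = -341.000.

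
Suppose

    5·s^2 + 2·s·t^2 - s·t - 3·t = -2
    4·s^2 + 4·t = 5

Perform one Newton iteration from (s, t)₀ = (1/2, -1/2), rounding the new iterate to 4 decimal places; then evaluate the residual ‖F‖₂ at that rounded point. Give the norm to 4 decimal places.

1.8906

At (1/2, -1/2): F = (5.2500, -6.0000).
Jacobian J = [[10·s + 2·t^2 - t, 4·s·t - s - 3], [8·s, 4]].
At the point, J = [[6.0000, -4.5000], [4.0000, 4.0000]] (det J = 42.0000).
Solving J·Δ = −F gives Δ = (0.1429, 1.3571).
Then the next iterate is (s, t)₁ = (0.6429, 0.8571).
Re-evaluating at (0.6429, 0.8571): F = (1.888847, 0.081682), so ‖F‖₂ = 1.8906.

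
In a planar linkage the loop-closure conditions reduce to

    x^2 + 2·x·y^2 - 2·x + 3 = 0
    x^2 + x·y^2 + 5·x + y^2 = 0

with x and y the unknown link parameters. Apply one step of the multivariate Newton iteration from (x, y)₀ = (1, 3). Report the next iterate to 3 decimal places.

(3.000, -1.667)

At (1, 3): F = (20.000, 24.000).
Jacobian J = [[2·x + 2·y^2 - 2, 4·x·y], [2·x + y^2 + 5, 2·x·y + 2·y]].
At the point, J = [[18.000, 12.000], [16.000, 12.000]] (det J = 24.000).
Solving J·Δ = −F gives Δ = (2.000, -4.667).
Then the next iterate is (x, y)₁ = (3.000, -1.667).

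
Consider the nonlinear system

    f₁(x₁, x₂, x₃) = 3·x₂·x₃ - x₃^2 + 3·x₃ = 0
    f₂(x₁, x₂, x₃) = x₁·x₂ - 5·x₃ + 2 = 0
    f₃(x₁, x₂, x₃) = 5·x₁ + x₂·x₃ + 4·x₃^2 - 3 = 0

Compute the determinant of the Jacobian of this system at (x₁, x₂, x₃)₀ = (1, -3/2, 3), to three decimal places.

150.000

J = [[0, 3·x₃, 3·x₂ - 2·x₃ + 3], [x₂, x₁, -5], [5, x₃, x₂ + 8·x₃]].
At the point, J = [[0.000, 9.000, -7.500], [-1.500, 1.000, -5.000], [5.000, 3.000, 22.500]].
det J = 150.000.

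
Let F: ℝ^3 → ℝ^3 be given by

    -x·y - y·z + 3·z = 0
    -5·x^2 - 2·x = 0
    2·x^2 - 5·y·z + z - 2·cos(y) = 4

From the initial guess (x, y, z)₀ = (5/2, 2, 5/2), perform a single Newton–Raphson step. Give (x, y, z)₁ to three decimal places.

(1.157, 1.552, 0.076)

At (5/2, 2, 5/2): F = (-2.500, -36.250, -13.16771).
Jacobian J = [[-y, -x - z, -y + 3], [-10·x - 2, 0, 0], [4·x, -5·z + 2·sin(y), -5·y + 1]].
At the point, J = [[-2.000, -5.000, 1.000], [-27.000, 0.000, 0.000], [10.000, -10.68141, -9.000]] (det J = 1503.39794).
Solving J·Δ = −F gives Δ = (-1.343, -0.448, -2.424).
Then the next iterate is (x, y, z)₁ = (1.157, 1.552, 0.076).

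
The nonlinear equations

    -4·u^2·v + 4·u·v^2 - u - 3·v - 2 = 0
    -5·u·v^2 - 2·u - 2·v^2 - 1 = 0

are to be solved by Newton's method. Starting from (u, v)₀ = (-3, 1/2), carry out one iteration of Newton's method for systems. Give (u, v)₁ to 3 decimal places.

(11.487, 3.487)

At (-3, 1/2): F = (-21.500, 8.250).
Jacobian J = [[-8·u·v + 4·v^2 - 1, -4·u^2 + 8·u·v - 3], [-5·v^2 - 2, -10·u·v - 4·v]].
At the point, J = [[12.000, -51.000], [-3.250, 13.000]] (det J = -9.750).
Solving J·Δ = −F gives Δ = (14.487, 2.987).
Then the next iterate is (u, v)₁ = (11.487, 3.487).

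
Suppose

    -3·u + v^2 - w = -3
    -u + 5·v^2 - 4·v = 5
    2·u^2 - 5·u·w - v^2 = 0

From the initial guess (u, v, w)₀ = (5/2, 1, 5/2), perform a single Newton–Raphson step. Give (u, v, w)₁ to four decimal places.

(1.6475, 1.9413, 0.9399)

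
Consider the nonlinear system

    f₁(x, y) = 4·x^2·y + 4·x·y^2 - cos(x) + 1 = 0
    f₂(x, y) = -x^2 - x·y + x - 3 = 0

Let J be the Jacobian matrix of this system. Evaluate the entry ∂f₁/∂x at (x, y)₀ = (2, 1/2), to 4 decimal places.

∂f₁/∂x = 8·x·y + 4·y^2 + sin(x).
At (2, 1/2) this is 9.9093.

9.9093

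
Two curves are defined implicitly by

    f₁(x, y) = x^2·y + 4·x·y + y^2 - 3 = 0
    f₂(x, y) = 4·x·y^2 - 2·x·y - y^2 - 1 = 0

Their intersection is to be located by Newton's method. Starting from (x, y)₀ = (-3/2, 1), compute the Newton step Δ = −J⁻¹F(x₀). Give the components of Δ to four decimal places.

At (-3/2, 1): F = (-5.7500, -5.0000).
Jacobian J = [[2·x·y + 4·y, x^2 + 4·x + 2·y], [4·y^2 - 2·y, 8·x·y - 2·x - 2·y]].
At the point, J = [[1.0000, -1.7500], [2.0000, -11.0000]] (det J = -7.5000).
Solving J·Δ = −F gives Δ = (7.2667, 0.8667).

(7.2667, 0.8667)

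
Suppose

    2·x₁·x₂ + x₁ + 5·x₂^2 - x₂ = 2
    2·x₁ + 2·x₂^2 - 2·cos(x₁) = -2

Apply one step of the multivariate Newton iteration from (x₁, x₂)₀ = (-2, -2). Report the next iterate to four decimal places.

(-0.6966, -1.1164)

At (-2, -2): F = (26.0000, 6.832294).
Jacobian J = [[2·x₂ + 1, 2·x₁ + 10·x₂ - 1], [2·sin(x₁) + 2, 4·x₂]].
At the point, J = [[-3.0000, -25.0000], [0.181405, -8.0000]] (det J = 28.535129).
Solving J·Δ = −F gives Δ = (1.3034, 0.8836).
Then the next iterate is (x₁, x₂)₁ = (-0.6966, -1.1164).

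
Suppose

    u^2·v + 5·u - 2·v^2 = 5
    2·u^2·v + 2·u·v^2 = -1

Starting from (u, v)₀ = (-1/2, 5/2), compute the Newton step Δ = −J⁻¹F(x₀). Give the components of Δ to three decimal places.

(-0.779, -2.187)

At (-1/2, 5/2): F = (-19.375, -4.000).
Jacobian J = [[2·u·v + 5, u^2 - 4·v], [4·u·v + 2·v^2, 2·u^2 + 4·u·v]].
At the point, J = [[2.500, -9.750], [7.500, -4.500]] (det J = 61.875).
Solving J·Δ = −F gives Δ = (-0.779, -2.187).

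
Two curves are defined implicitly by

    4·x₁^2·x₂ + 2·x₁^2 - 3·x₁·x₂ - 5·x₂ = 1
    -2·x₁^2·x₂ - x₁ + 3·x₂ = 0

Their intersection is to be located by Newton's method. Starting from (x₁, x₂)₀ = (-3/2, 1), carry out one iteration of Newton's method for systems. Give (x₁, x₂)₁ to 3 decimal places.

(-3.136, -4.455)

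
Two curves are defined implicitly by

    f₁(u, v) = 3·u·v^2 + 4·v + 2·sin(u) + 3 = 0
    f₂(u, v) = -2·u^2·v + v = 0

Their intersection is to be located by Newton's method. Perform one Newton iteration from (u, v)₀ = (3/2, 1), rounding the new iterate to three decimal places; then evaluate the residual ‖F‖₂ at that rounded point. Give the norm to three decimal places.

4.834

At (3/2, 1): F = (13.49499, -3.500).
Jacobian J = [[3·v^2 + 2·cos(u), 6·u·v + 4], [-4·u·v, -2·u^2 + 1]].
At the point, J = [[3.14147, 13.000], [-6.000, -3.500]] (det J = 67.00484).
Solving J·Δ = −F gives Δ = (0.026, -1.044).
Then the next iterate is (u, v)₁ = (1.526, -0.044).
Re-evaluating at (1.526, -0.044): F = (4.83086, 0.16092), so ‖F‖₂ = 4.834.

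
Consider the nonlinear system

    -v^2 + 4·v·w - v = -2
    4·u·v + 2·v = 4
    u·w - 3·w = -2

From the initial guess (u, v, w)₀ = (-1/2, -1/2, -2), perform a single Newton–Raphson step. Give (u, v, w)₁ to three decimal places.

(-2.500, -0.647, 1.714)

At (-1/2, -1/2, -2): F = (6.250, -4.000, 9.000).
Jacobian J = [[0, -2·v + 4·w - 1, 4·v], [4·v, 4·u + 2, 0], [w, 0, u - 3]].
At the point, J = [[0.000, -8.000, -2.000], [-2.000, 0.000, 0.000], [-2.000, 0.000, -3.500]] (det J = 56.000).
Solving J·Δ = −F gives Δ = (-2.000, -0.147, 3.714).
Then the next iterate is (u, v, w)₁ = (-2.500, -0.647, 1.714).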